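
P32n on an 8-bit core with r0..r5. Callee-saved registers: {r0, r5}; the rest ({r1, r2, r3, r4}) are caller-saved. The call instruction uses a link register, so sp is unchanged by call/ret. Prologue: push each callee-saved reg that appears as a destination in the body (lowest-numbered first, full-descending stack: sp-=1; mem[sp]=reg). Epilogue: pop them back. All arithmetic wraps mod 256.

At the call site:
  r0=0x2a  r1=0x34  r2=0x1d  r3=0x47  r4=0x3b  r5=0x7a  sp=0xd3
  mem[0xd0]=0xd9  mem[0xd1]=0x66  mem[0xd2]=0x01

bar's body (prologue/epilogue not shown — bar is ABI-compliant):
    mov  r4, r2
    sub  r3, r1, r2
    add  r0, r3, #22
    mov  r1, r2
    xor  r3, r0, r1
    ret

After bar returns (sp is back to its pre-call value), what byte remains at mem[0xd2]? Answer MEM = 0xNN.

MEM = 0x2a

prologue: push r0 -> mem[0xd2]=0x2a, sp=0xd2
body[0] mov  r4, r2 -> r4=0x1d
body[1] sub  r3, r1, r2 -> r3=0x17
body[2] add  r0, r3, #22 -> r0=0x2d
body[3] mov  r1, r2 -> r1=0x1d
body[4] xor  r3, r0, r1 -> r3=0x30
epilogue: pop r0=0x2a, sp=0xd3
prologue pushed ['r0'] at ['0xd2']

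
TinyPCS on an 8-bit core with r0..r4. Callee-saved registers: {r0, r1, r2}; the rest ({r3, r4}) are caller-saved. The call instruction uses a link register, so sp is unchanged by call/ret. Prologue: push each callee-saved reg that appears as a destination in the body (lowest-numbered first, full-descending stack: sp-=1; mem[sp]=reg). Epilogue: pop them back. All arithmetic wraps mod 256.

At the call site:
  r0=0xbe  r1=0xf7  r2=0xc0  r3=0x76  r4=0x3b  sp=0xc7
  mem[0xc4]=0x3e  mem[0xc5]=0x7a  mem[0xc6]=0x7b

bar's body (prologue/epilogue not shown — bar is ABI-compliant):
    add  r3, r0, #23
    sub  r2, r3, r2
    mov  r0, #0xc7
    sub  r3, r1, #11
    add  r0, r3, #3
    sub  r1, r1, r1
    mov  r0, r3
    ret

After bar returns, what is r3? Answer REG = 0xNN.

prologue: push r0 -> mem[0xc6]=0xbe, sp=0xc6
prologue: push r1 -> mem[0xc5]=0xf7, sp=0xc5
prologue: push r2 -> mem[0xc4]=0xc0, sp=0xc4
body[0] add  r3, r0, #23 -> r3=0xd5
body[1] sub  r2, r3, r2 -> r2=0x15
body[2] mov  r0, #0xc7 -> r0=0xc7
body[3] sub  r3, r1, #11 -> r3=0xec
body[4] add  r0, r3, #3 -> r0=0xef
body[5] sub  r1, r1, r1 -> r1=0x00
body[6] mov  r0, r3 -> r0=0xec
epilogue: pop r2=0xc0, sp=0xc5
epilogue: pop r1=0xf7, sp=0xc6
epilogue: pop r0=0xbe, sp=0xc7
r3 is caller-saved -> body value

REG = 0xec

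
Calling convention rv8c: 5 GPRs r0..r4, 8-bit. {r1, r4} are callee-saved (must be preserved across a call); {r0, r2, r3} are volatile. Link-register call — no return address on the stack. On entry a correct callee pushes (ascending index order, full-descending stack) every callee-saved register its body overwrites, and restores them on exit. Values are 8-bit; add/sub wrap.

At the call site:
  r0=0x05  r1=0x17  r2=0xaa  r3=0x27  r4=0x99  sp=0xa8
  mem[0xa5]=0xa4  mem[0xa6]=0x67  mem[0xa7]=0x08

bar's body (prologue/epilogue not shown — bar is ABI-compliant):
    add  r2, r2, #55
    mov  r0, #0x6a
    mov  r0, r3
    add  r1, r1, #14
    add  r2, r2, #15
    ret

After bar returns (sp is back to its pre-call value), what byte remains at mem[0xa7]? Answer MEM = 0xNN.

MEM = 0x17

prologue: push r1 → mem[0xa7]=0x17, sp=0xa7
body[0] add  r2, r2, #55 → r2=0xe1
body[1] mov  r0, #0x6a → r0=0x6a
body[2] mov  r0, r3 → r0=0x27
body[3] add  r1, r1, #14 → r1=0x25
body[4] add  r2, r2, #15 → r2=0xf0
epilogue: pop r1=0x17, sp=0xa8
prologue pushed ['r1'] at ['0xa7']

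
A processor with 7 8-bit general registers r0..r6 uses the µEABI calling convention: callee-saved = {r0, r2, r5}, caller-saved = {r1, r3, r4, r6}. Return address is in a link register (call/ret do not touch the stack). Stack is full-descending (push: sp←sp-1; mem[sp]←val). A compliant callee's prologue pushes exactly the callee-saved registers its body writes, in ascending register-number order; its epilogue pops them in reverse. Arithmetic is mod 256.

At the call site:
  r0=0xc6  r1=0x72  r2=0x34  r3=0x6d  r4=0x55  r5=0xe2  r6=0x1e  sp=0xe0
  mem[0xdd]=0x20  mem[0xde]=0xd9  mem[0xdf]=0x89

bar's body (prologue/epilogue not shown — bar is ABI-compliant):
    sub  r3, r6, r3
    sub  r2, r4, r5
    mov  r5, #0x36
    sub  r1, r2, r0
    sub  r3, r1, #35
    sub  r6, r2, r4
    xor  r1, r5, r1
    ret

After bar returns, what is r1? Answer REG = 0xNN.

REG = 0x9b

prologue: push r2 -> mem[0xdf]=0x34, sp=0xdf
prologue: push r5 -> mem[0xde]=0xe2, sp=0xde
body[0] sub  r3, r6, r3 -> r3=0xb1
body[1] sub  r2, r4, r5 -> r2=0x73
body[2] mov  r5, #0x36 -> r5=0x36
body[3] sub  r1, r2, r0 -> r1=0xad
body[4] sub  r3, r1, #35 -> r3=0x8a
body[5] sub  r6, r2, r4 -> r6=0x1e
body[6] xor  r1, r5, r1 -> r1=0x9b
epilogue: pop r5=0xe2, sp=0xdf
epilogue: pop r2=0x34, sp=0xe0
r1 is caller-saved -> body value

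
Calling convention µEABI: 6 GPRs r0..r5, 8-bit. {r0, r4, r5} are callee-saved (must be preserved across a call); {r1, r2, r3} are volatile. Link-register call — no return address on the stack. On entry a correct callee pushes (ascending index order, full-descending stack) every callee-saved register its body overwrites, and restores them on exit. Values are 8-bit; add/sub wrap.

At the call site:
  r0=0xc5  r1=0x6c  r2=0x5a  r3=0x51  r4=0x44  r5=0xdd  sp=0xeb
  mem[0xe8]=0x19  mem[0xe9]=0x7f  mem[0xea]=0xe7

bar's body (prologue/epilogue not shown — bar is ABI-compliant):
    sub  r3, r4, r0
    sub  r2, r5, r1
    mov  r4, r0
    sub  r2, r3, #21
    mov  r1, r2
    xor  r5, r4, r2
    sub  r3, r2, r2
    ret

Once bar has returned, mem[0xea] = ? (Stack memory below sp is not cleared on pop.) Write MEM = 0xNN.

prologue: push r4 -> mem[0xea]=0x44, sp=0xea
prologue: push r5 -> mem[0xe9]=0xdd, sp=0xe9
body[0] sub  r3, r4, r0 -> r3=0x7f
body[1] sub  r2, r5, r1 -> r2=0x71
body[2] mov  r4, r0 -> r4=0xc5
body[3] sub  r2, r3, #21 -> r2=0x6a
body[4] mov  r1, r2 -> r1=0x6a
body[5] xor  r5, r4, r2 -> r5=0xaf
body[6] sub  r3, r2, r2 -> r3=0x00
epilogue: pop r5=0xdd, sp=0xea
epilogue: pop r4=0x44, sp=0xeb
prologue pushed ['r4', 'r5'] at ['0xea', '0xe9']

MEM = 0x44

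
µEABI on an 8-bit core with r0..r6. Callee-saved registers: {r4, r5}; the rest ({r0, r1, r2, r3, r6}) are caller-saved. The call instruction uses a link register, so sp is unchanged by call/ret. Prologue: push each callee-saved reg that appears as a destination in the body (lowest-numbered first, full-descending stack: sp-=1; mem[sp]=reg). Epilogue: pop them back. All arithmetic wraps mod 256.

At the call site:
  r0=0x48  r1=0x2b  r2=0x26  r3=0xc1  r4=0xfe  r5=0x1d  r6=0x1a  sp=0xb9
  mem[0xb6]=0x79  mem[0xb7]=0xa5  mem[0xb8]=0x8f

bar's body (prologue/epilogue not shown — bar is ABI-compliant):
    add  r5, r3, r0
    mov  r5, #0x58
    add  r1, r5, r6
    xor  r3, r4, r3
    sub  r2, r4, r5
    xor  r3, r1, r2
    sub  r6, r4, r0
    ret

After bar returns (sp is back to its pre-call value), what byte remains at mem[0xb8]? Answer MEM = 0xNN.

prologue: push r5 -> mem[0xb8]=0x1d, sp=0xb8
body[0] add  r5, r3, r0 -> r5=0x09
body[1] mov  r5, #0x58 -> r5=0x58
body[2] add  r1, r5, r6 -> r1=0x72
body[3] xor  r3, r4, r3 -> r3=0x3f
body[4] sub  r2, r4, r5 -> r2=0xa6
body[5] xor  r3, r1, r2 -> r3=0xd4
body[6] sub  r6, r4, r0 -> r6=0xb6
epilogue: pop r5=0x1d, sp=0xb9
prologue pushed ['r5'] at ['0xb8']

MEM = 0x1d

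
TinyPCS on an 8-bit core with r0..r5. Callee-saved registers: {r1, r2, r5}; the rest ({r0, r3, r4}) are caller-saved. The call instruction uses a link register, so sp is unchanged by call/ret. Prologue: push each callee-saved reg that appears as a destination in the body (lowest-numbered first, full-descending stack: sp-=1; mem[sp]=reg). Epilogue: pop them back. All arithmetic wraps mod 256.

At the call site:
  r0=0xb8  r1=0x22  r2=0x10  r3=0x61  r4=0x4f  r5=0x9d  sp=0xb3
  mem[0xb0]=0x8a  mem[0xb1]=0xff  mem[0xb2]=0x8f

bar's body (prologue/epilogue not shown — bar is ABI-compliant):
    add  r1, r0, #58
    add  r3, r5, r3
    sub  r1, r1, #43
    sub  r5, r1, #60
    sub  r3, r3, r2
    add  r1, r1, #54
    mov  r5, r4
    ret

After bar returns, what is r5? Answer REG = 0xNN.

prologue: push r1 -> mem[0xb2]=0x22, sp=0xb2
prologue: push r5 -> mem[0xb1]=0x9d, sp=0xb1
body[0] add  r1, r0, #58 -> r1=0xf2
body[1] add  r3, r5, r3 -> r3=0xfe
body[2] sub  r1, r1, #43 -> r1=0xc7
body[3] sub  r5, r1, #60 -> r5=0x8b
body[4] sub  r3, r3, r2 -> r3=0xee
body[5] add  r1, r1, #54 -> r1=0xfd
body[6] mov  r5, r4 -> r5=0x4f
epilogue: pop r5=0x9d, sp=0xb2
epilogue: pop r1=0x22, sp=0xb3
r5 is callee-saved -> restored

REG = 0x9d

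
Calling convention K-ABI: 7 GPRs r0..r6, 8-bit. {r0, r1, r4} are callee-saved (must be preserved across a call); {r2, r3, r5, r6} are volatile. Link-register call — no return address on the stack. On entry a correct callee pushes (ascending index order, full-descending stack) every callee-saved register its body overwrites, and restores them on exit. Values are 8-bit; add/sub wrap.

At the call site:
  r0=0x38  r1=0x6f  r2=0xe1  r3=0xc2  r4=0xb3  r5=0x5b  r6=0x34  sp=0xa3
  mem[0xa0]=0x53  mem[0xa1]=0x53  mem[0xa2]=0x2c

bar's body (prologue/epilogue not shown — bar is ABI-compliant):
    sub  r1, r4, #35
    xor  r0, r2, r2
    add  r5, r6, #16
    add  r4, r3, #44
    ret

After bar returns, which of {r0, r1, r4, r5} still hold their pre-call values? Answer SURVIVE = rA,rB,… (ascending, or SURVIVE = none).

prologue: push r0 -> mem[0xa2]=0x38, sp=0xa2
prologue: push r1 -> mem[0xa1]=0x6f, sp=0xa1
prologue: push r4 -> mem[0xa0]=0xb3, sp=0xa0
body[0] sub  r1, r4, #35 -> r1=0x90
body[1] xor  r0, r2, r2 -> r0=0x00
body[2] add  r5, r6, #16 -> r5=0x44
body[3] add  r4, r3, #44 -> r4=0xee
epilogue: pop r4=0xb3, sp=0xa1
epilogue: pop r1=0x6f, sp=0xa2
epilogue: pop r0=0x38, sp=0xa3
r0: callee-saved, written=True
r1: callee-saved, written=True
r4: callee-saved, written=True
r5: caller-saved, written=True

SURVIVE = r0,r1,r4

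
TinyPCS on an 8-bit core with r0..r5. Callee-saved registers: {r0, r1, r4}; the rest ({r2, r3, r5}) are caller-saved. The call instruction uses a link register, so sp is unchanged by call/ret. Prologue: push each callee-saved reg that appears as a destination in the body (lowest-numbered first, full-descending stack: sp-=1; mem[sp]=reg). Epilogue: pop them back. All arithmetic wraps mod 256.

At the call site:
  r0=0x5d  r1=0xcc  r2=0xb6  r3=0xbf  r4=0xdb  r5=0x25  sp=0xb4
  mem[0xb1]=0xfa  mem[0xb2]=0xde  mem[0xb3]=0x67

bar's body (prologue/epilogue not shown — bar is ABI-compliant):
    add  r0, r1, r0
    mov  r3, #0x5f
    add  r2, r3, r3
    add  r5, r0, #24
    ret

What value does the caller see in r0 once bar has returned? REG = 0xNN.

REG = 0x5d

prologue: push r0 → mem[0xb3]=0x5d, sp=0xb3
body[0] add  r0, r1, r0 → r0=0x29
body[1] mov  r3, #0x5f → r3=0x5f
body[2] add  r2, r3, r3 → r2=0xbe
body[3] add  r5, r0, #24 → r5=0x41
epilogue: pop r0=0x5d, sp=0xb4
r0 is callee-saved → restored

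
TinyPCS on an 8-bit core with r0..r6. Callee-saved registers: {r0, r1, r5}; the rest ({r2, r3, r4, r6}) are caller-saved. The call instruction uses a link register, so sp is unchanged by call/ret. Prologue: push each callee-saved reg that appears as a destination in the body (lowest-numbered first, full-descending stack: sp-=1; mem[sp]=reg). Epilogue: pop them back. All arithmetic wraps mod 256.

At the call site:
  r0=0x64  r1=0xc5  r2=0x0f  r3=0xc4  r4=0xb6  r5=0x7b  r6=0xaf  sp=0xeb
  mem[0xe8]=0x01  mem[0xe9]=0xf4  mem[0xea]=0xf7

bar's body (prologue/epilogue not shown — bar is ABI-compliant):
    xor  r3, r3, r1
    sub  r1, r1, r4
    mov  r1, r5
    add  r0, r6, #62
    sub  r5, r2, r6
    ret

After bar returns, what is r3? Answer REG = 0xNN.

prologue: push r0 → mem[0xea]=0x64, sp=0xea
prologue: push r1 → mem[0xe9]=0xc5, sp=0xe9
prologue: push r5 → mem[0xe8]=0x7b, sp=0xe8
body[0] xor  r3, r3, r1 → r3=0x01
body[1] sub  r1, r1, r4 → r1=0x0f
body[2] mov  r1, r5 → r1=0x7b
body[3] add  r0, r6, #62 → r0=0xed
body[4] sub  r5, r2, r6 → r5=0x60
epilogue: pop r5=0x7b, sp=0xe9
epilogue: pop r1=0xc5, sp=0xea
epilogue: pop r0=0x64, sp=0xeb
r3 is caller-saved → body value

REG = 0x01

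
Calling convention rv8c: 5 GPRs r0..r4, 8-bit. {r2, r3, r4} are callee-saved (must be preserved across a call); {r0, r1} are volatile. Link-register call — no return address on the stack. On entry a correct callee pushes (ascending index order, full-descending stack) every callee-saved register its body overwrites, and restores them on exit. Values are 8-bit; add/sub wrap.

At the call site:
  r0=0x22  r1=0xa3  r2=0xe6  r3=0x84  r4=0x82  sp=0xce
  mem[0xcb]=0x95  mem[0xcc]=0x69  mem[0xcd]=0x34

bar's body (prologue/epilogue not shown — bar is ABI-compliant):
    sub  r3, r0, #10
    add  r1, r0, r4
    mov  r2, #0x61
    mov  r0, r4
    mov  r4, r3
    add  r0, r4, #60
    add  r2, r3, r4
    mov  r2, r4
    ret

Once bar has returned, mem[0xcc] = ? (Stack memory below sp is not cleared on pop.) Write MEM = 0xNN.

prologue: push r2 -> mem[0xcd]=0xe6, sp=0xcd
prologue: push r3 -> mem[0xcc]=0x84, sp=0xcc
prologue: push r4 -> mem[0xcb]=0x82, sp=0xcb
body[0] sub  r3, r0, #10 -> r3=0x18
body[1] add  r1, r0, r4 -> r1=0xa4
body[2] mov  r2, #0x61 -> r2=0x61
body[3] mov  r0, r4 -> r0=0x82
body[4] mov  r4, r3 -> r4=0x18
body[5] add  r0, r4, #60 -> r0=0x54
body[6] add  r2, r3, r4 -> r2=0x30
body[7] mov  r2, r4 -> r2=0x18
epilogue: pop r4=0x82, sp=0xcc
epilogue: pop r3=0x84, sp=0xcd
epilogue: pop r2=0xe6, sp=0xce
prologue pushed ['r2', 'r3', 'r4'] at ['0xcd', '0xcc', '0xcb']

MEM = 0x84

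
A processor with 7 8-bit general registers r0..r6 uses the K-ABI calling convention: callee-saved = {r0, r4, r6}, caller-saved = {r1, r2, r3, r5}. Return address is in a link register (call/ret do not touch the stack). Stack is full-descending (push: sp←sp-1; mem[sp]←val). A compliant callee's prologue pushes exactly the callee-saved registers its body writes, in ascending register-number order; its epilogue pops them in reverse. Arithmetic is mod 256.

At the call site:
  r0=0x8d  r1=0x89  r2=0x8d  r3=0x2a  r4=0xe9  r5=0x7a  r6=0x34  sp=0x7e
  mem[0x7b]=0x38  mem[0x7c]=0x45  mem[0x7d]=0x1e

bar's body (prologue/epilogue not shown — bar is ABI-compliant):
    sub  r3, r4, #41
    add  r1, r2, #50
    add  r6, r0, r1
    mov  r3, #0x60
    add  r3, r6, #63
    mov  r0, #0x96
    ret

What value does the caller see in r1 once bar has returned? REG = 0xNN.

REG = 0xbf

prologue: push r0 → mem[0x7d]=0x8d, sp=0x7d
prologue: push r6 → mem[0x7c]=0x34, sp=0x7c
body[0] sub  r3, r4, #41 → r3=0xc0
body[1] add  r1, r2, #50 → r1=0xbf
body[2] add  r6, r0, r1 → r6=0x4c
body[3] mov  r3, #0x60 → r3=0x60
body[4] add  r3, r6, #63 → r3=0x8b
body[5] mov  r0, #0x96 → r0=0x96
epilogue: pop r6=0x34, sp=0x7d
epilogue: pop r0=0x8d, sp=0x7e
r1 is caller-saved → body value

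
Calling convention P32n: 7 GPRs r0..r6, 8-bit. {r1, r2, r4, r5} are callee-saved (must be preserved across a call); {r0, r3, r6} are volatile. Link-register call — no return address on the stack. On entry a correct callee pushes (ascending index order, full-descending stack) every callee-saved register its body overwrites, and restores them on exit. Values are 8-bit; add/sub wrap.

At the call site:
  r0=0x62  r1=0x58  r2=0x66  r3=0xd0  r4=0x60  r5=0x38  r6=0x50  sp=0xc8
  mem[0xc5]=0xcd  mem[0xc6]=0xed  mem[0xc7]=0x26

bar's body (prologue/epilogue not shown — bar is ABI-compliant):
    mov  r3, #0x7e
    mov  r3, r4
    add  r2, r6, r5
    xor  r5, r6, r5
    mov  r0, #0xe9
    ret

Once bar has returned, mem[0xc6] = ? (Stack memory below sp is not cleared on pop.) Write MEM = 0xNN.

MEM = 0x38

prologue: push r2 -> mem[0xc7]=0x66, sp=0xc7
prologue: push r5 -> mem[0xc6]=0x38, sp=0xc6
body[0] mov  r3, #0x7e -> r3=0x7e
body[1] mov  r3, r4 -> r3=0x60
body[2] add  r2, r6, r5 -> r2=0x88
body[3] xor  r5, r6, r5 -> r5=0x68
body[4] mov  r0, #0xe9 -> r0=0xe9
epilogue: pop r5=0x38, sp=0xc7
epilogue: pop r2=0x66, sp=0xc8
prologue pushed ['r2', 'r5'] at ['0xc7', '0xc6']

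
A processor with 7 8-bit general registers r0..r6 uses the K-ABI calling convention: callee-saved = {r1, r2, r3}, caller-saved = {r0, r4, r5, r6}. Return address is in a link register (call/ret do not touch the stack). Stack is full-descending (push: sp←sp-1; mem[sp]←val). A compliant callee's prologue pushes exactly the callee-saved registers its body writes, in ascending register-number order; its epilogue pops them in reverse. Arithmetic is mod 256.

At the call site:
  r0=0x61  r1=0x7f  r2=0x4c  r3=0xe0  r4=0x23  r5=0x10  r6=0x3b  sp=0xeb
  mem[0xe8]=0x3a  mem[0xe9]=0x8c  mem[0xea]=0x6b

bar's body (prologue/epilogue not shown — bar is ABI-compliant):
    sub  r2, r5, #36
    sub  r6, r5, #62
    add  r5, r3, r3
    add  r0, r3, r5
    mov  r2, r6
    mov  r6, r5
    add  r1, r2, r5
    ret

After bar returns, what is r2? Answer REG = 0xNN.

prologue: push r1 -> mem[0xea]=0x7f, sp=0xea
prologue: push r2 -> mem[0xe9]=0x4c, sp=0xe9
body[0] sub  r2, r5, #36 -> r2=0xec
body[1] sub  r6, r5, #62 -> r6=0xd2
body[2] add  r5, r3, r3 -> r5=0xc0
body[3] add  r0, r3, r5 -> r0=0xa0
body[4] mov  r2, r6 -> r2=0xd2
body[5] mov  r6, r5 -> r6=0xc0
body[6] add  r1, r2, r5 -> r1=0x92
epilogue: pop r2=0x4c, sp=0xea
epilogue: pop r1=0x7f, sp=0xeb
r2 is callee-saved -> restored

REG = 0x4c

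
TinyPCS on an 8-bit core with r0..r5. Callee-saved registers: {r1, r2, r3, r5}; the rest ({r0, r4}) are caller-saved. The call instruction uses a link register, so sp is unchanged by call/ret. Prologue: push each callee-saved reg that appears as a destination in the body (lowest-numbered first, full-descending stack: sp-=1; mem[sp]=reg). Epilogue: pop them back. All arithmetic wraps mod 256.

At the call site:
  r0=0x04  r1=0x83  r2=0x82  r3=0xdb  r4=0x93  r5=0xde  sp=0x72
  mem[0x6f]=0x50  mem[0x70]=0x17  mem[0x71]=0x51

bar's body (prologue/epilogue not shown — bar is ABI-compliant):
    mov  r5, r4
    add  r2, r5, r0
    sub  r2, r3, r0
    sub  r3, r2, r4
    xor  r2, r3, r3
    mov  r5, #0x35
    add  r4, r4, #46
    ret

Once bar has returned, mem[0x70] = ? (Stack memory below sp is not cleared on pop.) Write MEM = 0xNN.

prologue: push r2 -> mem[0x71]=0x82, sp=0x71
prologue: push r3 -> mem[0x70]=0xdb, sp=0x70
prologue: push r5 -> mem[0x6f]=0xde, sp=0x6f
body[0] mov  r5, r4 -> r5=0x93
body[1] add  r2, r5, r0 -> r2=0x97
body[2] sub  r2, r3, r0 -> r2=0xd7
body[3] sub  r3, r2, r4 -> r3=0x44
body[4] xor  r2, r3, r3 -> r2=0x00
body[5] mov  r5, #0x35 -> r5=0x35
body[6] add  r4, r4, #46 -> r4=0xc1
epilogue: pop r5=0xde, sp=0x70
epilogue: pop r3=0xdb, sp=0x71
epilogue: pop r2=0x82, sp=0x72
prologue pushed ['r2', 'r3', 'r5'] at ['0x71', '0x70', '0x6f']

MEM = 0xdb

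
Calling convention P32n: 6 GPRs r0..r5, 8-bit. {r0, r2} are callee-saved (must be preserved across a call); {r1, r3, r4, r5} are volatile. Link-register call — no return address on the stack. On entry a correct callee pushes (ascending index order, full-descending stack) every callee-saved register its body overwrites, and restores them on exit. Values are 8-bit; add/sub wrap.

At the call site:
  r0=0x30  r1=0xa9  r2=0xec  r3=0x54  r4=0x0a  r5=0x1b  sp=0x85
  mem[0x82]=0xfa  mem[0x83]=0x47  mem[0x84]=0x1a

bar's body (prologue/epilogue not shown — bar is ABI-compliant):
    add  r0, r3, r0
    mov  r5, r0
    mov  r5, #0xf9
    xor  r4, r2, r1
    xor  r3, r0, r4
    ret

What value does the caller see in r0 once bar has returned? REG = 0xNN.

REG = 0x30

prologue: push r0 → mem[0x84]=0x30, sp=0x84
body[0] add  r0, r3, r0 → r0=0x84
body[1] mov  r5, r0 → r5=0x84
body[2] mov  r5, #0xf9 → r5=0xf9
body[3] xor  r4, r2, r1 → r4=0x45
body[4] xor  r3, r0, r4 → r3=0xc1
epilogue: pop r0=0x30, sp=0x85
r0 is callee-saved → restored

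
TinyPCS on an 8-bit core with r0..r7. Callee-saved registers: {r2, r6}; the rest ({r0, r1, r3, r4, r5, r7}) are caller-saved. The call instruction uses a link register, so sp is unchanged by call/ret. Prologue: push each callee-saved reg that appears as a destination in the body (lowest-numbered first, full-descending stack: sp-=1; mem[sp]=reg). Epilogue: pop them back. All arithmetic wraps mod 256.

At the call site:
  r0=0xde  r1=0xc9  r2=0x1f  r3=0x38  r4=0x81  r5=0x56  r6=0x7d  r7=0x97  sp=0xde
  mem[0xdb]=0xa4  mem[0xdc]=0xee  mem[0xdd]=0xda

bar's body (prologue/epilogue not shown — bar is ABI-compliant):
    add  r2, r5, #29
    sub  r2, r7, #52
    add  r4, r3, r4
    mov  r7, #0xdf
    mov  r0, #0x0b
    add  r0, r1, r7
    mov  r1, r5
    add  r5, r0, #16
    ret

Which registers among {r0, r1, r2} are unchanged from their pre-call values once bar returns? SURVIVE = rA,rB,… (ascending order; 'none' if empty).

SURVIVE = r2

prologue: push r2 -> mem[0xdd]=0x1f, sp=0xdd
body[0] add  r2, r5, #29 -> r2=0x73
body[1] sub  r2, r7, #52 -> r2=0x63
body[2] add  r4, r3, r4 -> r4=0xb9
body[3] mov  r7, #0xdf -> r7=0xdf
body[4] mov  r0, #0x0b -> r0=0x0b
body[5] add  r0, r1, r7 -> r0=0xa8
body[6] mov  r1, r5 -> r1=0x56
body[7] add  r5, r0, #16 -> r5=0xb8
epilogue: pop r2=0x1f, sp=0xde
r0: caller-saved, written=True
r1: caller-saved, written=True
r2: callee-saved, written=True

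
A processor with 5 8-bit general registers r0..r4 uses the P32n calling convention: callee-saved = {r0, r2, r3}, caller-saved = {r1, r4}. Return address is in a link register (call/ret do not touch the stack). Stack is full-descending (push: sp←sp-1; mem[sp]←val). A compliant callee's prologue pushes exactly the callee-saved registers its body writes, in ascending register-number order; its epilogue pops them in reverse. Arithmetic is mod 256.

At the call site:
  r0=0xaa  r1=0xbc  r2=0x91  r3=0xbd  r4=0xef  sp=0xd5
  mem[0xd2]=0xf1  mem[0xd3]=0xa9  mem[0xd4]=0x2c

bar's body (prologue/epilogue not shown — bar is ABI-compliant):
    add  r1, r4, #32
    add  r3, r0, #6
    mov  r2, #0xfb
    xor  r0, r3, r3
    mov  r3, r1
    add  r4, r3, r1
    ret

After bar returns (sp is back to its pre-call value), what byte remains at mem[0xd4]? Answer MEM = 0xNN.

prologue: push r0 -> mem[0xd4]=0xaa, sp=0xd4
prologue: push r2 -> mem[0xd3]=0x91, sp=0xd3
prologue: push r3 -> mem[0xd2]=0xbd, sp=0xd2
body[0] add  r1, r4, #32 -> r1=0x0f
body[1] add  r3, r0, #6 -> r3=0xb0
body[2] mov  r2, #0xfb -> r2=0xfb
body[3] xor  r0, r3, r3 -> r0=0x00
body[4] mov  r3, r1 -> r3=0x0f
body[5] add  r4, r3, r1 -> r4=0x1e
epilogue: pop r3=0xbd, sp=0xd3
epilogue: pop r2=0x91, sp=0xd4
epilogue: pop r0=0xaa, sp=0xd5
prologue pushed ['r0', 'r2', 'r3'] at ['0xd4', '0xd3', '0xd2']

MEM = 0xaa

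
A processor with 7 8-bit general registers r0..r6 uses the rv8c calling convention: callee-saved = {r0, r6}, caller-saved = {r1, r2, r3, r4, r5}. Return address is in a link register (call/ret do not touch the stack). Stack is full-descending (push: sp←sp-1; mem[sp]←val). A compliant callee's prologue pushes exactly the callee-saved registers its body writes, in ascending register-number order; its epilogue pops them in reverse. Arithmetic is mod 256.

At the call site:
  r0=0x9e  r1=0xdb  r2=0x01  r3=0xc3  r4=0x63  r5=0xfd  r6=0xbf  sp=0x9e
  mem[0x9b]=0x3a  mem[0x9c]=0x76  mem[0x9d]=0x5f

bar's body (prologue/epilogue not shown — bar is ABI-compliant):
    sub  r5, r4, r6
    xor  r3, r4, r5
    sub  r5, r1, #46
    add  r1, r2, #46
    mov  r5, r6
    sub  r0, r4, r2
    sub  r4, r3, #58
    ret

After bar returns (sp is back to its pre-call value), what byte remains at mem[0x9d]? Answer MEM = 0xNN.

prologue: push r0 -> mem[0x9d]=0x9e, sp=0x9d
body[0] sub  r5, r4, r6 -> r5=0xa4
body[1] xor  r3, r4, r5 -> r3=0xc7
body[2] sub  r5, r1, #46 -> r5=0xad
body[3] add  r1, r2, #46 -> r1=0x2f
body[4] mov  r5, r6 -> r5=0xbf
body[5] sub  r0, r4, r2 -> r0=0x62
body[6] sub  r4, r3, #58 -> r4=0x8d
epilogue: pop r0=0x9e, sp=0x9e
prologue pushed ['r0'] at ['0x9d']

MEM = 0x9e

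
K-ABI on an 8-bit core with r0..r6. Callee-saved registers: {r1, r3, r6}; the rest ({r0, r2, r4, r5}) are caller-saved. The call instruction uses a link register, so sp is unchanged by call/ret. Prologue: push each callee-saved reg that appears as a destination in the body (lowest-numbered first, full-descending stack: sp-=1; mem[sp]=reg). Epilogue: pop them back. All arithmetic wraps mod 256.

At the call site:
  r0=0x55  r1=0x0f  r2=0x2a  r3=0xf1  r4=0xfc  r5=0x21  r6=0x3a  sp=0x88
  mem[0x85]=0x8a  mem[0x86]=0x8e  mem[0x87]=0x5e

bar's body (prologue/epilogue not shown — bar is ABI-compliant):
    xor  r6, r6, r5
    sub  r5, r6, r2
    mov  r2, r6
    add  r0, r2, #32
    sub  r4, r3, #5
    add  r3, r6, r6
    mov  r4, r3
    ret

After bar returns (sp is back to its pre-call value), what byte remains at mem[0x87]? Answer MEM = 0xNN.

MEM = 0xf1

prologue: push r3 → mem[0x87]=0xf1, sp=0x87
prologue: push r6 → mem[0x86]=0x3a, sp=0x86
body[0] xor  r6, r6, r5 → r6=0x1b
body[1] sub  r5, r6, r2 → r5=0xf1
body[2] mov  r2, r6 → r2=0x1b
body[3] add  r0, r2, #32 → r0=0x3b
body[4] sub  r4, r3, #5 → r4=0xec
body[5] add  r3, r6, r6 → r3=0x36
body[6] mov  r4, r3 → r4=0x36
epilogue: pop r6=0x3a, sp=0x87
epilogue: pop r3=0xf1, sp=0x88
prologue pushed ['r3', 'r6'] at ['0x87', '0x86']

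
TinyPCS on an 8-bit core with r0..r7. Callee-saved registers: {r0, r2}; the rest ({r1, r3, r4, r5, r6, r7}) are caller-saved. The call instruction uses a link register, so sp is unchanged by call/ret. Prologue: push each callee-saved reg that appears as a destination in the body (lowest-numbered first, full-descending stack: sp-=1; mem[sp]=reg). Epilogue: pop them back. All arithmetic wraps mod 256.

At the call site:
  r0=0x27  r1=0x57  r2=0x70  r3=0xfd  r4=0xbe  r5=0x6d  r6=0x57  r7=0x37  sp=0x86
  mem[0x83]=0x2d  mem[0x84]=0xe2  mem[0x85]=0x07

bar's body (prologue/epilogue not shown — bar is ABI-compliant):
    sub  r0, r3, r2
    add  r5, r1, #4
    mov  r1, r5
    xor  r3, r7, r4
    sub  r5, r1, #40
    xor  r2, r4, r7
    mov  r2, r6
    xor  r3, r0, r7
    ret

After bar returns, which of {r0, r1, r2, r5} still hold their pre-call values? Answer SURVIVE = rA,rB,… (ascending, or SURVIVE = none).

SURVIVE = r0,r2

prologue: push r0 -> mem[0x85]=0x27, sp=0x85
prologue: push r2 -> mem[0x84]=0x70, sp=0x84
body[0] sub  r0, r3, r2 -> r0=0x8d
body[1] add  r5, r1, #4 -> r5=0x5b
body[2] mov  r1, r5 -> r1=0x5b
body[3] xor  r3, r7, r4 -> r3=0x89
body[4] sub  r5, r1, #40 -> r5=0x33
body[5] xor  r2, r4, r7 -> r2=0x89
body[6] mov  r2, r6 -> r2=0x57
body[7] xor  r3, r0, r7 -> r3=0xba
epilogue: pop r2=0x70, sp=0x85
epilogue: pop r0=0x27, sp=0x86
r0: callee-saved, written=True
r1: caller-saved, written=True
r2: callee-saved, written=True
r5: caller-saved, written=True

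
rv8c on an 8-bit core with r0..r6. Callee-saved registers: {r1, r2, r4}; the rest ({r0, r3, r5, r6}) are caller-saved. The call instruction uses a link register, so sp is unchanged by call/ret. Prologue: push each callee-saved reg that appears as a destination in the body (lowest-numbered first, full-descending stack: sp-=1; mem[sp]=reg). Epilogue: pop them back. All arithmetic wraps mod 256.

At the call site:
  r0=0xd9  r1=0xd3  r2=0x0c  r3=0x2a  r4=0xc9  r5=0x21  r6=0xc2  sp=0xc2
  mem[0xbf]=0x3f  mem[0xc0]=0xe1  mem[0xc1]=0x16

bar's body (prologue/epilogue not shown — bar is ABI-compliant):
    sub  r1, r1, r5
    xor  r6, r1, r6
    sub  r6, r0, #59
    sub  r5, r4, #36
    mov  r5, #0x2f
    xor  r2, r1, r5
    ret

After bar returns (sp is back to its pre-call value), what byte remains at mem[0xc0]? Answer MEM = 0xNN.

prologue: push r1 → mem[0xc1]=0xd3, sp=0xc1
prologue: push r2 → mem[0xc0]=0x0c, sp=0xc0
body[0] sub  r1, r1, r5 → r1=0xb2
body[1] xor  r6, r1, r6 → r6=0x70
body[2] sub  r6, r0, #59 → r6=0x9e
body[3] sub  r5, r4, #36 → r5=0xa5
body[4] mov  r5, #0x2f → r5=0x2f
body[5] xor  r2, r1, r5 → r2=0x9d
epilogue: pop r2=0x0c, sp=0xc1
epilogue: pop r1=0xd3, sp=0xc2
prologue pushed ['r1', 'r2'] at ['0xc1', '0xc0']

MEM = 0x0c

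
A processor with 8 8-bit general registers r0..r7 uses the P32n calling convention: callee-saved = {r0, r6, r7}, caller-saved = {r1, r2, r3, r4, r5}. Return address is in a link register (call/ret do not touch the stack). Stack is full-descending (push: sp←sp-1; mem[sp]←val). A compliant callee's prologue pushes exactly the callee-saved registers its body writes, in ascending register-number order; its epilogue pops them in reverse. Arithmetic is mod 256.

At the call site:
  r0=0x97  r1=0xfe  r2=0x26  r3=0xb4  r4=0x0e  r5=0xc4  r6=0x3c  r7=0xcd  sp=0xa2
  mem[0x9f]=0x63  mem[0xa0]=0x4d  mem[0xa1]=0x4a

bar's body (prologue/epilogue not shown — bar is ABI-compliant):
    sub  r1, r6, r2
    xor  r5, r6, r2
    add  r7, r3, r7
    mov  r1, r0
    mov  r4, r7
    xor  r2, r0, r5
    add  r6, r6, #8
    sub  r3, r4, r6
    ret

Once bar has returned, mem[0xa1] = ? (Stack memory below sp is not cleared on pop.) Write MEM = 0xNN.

prologue: push r6 -> mem[0xa1]=0x3c, sp=0xa1
prologue: push r7 -> mem[0xa0]=0xcd, sp=0xa0
body[0] sub  r1, r6, r2 -> r1=0x16
body[1] xor  r5, r6, r2 -> r5=0x1a
body[2] add  r7, r3, r7 -> r7=0x81
body[3] mov  r1, r0 -> r1=0x97
body[4] mov  r4, r7 -> r4=0x81
body[5] xor  r2, r0, r5 -> r2=0x8d
body[6] add  r6, r6, #8 -> r6=0x44
body[7] sub  r3, r4, r6 -> r3=0x3d
epilogue: pop r7=0xcd, sp=0xa1
epilogue: pop r6=0x3c, sp=0xa2
prologue pushed ['r6', 'r7'] at ['0xa1', '0xa0']

MEM = 0x3c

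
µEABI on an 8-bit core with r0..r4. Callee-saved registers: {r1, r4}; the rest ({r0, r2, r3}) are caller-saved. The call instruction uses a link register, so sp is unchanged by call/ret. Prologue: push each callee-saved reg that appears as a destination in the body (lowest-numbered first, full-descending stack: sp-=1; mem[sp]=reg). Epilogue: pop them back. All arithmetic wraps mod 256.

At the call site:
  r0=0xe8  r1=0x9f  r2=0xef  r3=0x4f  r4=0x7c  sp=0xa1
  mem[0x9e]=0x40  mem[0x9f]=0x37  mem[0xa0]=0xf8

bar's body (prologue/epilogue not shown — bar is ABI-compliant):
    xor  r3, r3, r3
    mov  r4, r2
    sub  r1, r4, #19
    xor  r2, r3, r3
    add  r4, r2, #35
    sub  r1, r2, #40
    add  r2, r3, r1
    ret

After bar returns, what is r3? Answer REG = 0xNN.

prologue: push r1 -> mem[0xa0]=0x9f, sp=0xa0
prologue: push r4 -> mem[0x9f]=0x7c, sp=0x9f
body[0] xor  r3, r3, r3 -> r3=0x00
body[1] mov  r4, r2 -> r4=0xef
body[2] sub  r1, r4, #19 -> r1=0xdc
body[3] xor  r2, r3, r3 -> r2=0x00
body[4] add  r4, r2, #35 -> r4=0x23
body[5] sub  r1, r2, #40 -> r1=0xd8
body[6] add  r2, r3, r1 -> r2=0xd8
epilogue: pop r4=0x7c, sp=0xa0
epilogue: pop r1=0x9f, sp=0xa1
r3 is caller-saved -> body value

REG = 0x00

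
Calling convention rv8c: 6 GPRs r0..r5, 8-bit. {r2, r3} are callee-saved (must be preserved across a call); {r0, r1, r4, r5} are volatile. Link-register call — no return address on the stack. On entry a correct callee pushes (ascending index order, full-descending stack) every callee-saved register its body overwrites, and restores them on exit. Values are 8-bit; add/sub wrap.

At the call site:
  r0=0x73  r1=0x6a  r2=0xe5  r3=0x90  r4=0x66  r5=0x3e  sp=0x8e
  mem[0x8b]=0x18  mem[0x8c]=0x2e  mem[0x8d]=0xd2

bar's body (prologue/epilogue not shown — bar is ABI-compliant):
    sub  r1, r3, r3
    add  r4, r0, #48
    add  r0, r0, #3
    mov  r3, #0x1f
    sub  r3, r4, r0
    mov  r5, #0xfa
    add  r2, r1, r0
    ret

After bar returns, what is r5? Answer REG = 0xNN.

REG = 0xfa

prologue: push r2 → mem[0x8d]=0xe5, sp=0x8d
prologue: push r3 → mem[0x8c]=0x90, sp=0x8c
body[0] sub  r1, r3, r3 → r1=0x00
body[1] add  r4, r0, #48 → r4=0xa3
body[2] add  r0, r0, #3 → r0=0x76
body[3] mov  r3, #0x1f → r3=0x1f
body[4] sub  r3, r4, r0 → r3=0x2d
body[5] mov  r5, #0xfa → r5=0xfa
body[6] add  r2, r1, r0 → r2=0x76
epilogue: pop r3=0x90, sp=0x8d
epilogue: pop r2=0xe5, sp=0x8e
r5 is caller-saved → body value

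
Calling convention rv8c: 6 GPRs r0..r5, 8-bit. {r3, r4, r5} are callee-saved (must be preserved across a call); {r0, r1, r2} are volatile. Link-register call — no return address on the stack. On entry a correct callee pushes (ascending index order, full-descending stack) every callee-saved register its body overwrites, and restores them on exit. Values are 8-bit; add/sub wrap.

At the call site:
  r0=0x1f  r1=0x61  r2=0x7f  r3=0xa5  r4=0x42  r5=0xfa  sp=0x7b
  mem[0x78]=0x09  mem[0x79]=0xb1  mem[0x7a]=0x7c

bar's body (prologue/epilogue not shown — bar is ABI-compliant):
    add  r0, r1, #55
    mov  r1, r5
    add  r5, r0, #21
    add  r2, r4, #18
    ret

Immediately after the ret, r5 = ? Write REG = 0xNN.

prologue: push r5 -> mem[0x7a]=0xfa, sp=0x7a
body[0] add  r0, r1, #55 -> r0=0x98
body[1] mov  r1, r5 -> r1=0xfa
body[2] add  r5, r0, #21 -> r5=0xad
body[3] add  r2, r4, #18 -> r2=0x54
epilogue: pop r5=0xfa, sp=0x7b
r5 is callee-saved -> restored

REG = 0xfa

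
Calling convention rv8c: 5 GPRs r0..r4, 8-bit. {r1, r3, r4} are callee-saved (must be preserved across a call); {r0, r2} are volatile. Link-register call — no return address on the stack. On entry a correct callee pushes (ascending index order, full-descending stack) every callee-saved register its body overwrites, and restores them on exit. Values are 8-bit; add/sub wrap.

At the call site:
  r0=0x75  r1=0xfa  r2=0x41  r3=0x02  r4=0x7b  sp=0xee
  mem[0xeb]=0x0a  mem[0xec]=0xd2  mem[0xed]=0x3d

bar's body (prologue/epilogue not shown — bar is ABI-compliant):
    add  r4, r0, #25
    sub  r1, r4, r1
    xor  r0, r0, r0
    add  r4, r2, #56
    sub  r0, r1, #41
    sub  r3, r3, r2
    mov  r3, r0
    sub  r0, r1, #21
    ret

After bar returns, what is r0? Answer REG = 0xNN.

REG = 0x7f

prologue: push r1 → mem[0xed]=0xfa, sp=0xed
prologue: push r3 → mem[0xec]=0x02, sp=0xec
prologue: push r4 → mem[0xeb]=0x7b, sp=0xeb
body[0] add  r4, r0, #25 → r4=0x8e
body[1] sub  r1, r4, r1 → r1=0x94
body[2] xor  r0, r0, r0 → r0=0x00
body[3] add  r4, r2, #56 → r4=0x79
body[4] sub  r0, r1, #41 → r0=0x6b
body[5] sub  r3, r3, r2 → r3=0xc1
body[6] mov  r3, r0 → r3=0x6b
body[7] sub  r0, r1, #21 → r0=0x7f
epilogue: pop r4=0x7b, sp=0xec
epilogue: pop r3=0x02, sp=0xed
epilogue: pop r1=0xfa, sp=0xee
r0 is caller-saved → body value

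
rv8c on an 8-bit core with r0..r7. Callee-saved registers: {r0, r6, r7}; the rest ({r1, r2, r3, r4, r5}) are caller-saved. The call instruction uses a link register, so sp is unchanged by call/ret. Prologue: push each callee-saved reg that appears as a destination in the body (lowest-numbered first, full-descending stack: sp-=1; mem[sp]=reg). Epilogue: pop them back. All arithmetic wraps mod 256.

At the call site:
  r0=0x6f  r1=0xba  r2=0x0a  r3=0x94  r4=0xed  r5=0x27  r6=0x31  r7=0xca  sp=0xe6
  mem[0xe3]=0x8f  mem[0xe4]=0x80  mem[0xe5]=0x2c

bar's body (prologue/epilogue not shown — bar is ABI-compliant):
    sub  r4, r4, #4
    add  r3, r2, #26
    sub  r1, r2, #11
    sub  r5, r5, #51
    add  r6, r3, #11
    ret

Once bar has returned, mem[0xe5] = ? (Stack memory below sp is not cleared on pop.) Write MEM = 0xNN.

MEM = 0x31

prologue: push r6 → mem[0xe5]=0x31, sp=0xe5
body[0] sub  r4, r4, #4 → r4=0xe9
body[1] add  r3, r2, #26 → r3=0x24
body[2] sub  r1, r2, #11 → r1=0xff
body[3] sub  r5, r5, #51 → r5=0xf4
body[4] add  r6, r3, #11 → r6=0x2f
epilogue: pop r6=0x31, sp=0xe6
prologue pushed ['r6'] at ['0xe5']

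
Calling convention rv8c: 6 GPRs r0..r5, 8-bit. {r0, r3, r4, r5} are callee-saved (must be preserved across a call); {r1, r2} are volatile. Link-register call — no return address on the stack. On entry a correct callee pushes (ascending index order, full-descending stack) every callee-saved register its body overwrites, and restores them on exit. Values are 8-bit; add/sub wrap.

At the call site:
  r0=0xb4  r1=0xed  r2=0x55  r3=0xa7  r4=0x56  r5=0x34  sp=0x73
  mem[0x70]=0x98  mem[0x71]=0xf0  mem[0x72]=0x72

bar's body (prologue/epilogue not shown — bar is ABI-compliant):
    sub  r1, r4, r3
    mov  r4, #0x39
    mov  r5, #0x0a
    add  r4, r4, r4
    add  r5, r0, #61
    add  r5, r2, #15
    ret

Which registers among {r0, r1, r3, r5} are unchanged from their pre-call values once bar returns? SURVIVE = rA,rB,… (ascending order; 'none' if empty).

prologue: push r4 -> mem[0x72]=0x56, sp=0x72
prologue: push r5 -> mem[0x71]=0x34, sp=0x71
body[0] sub  r1, r4, r3 -> r1=0xaf
body[1] mov  r4, #0x39 -> r4=0x39
body[2] mov  r5, #0x0a -> r5=0x0a
body[3] add  r4, r4, r4 -> r4=0x72
body[4] add  r5, r0, #61 -> r5=0xf1
body[5] add  r5, r2, #15 -> r5=0x64
epilogue: pop r5=0x34, sp=0x72
epilogue: pop r4=0x56, sp=0x73
r0: callee-saved, written=False
r1: caller-saved, written=True
r3: callee-saved, written=False
r5: callee-saved, written=True

SURVIVE = r0,r3,r5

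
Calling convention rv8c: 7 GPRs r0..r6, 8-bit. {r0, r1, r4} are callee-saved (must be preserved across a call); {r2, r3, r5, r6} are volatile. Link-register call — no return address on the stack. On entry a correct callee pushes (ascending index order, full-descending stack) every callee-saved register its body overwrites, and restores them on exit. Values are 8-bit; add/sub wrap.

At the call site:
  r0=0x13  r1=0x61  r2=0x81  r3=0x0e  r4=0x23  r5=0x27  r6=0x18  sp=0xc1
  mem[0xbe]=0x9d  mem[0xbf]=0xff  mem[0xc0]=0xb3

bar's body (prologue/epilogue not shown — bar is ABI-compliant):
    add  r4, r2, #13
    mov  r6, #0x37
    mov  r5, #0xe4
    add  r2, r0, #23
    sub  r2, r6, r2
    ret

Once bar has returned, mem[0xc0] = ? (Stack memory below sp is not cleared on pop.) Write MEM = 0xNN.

prologue: push r4 → mem[0xc0]=0x23, sp=0xc0
body[0] add  r4, r2, #13 → r4=0x8e
body[1] mov  r6, #0x37 → r6=0x37
body[2] mov  r5, #0xe4 → r5=0xe4
body[3] add  r2, r0, #23 → r2=0x2a
body[4] sub  r2, r6, r2 → r2=0x0d
epilogue: pop r4=0x23, sp=0xc1
prologue pushed ['r4'] at ['0xc0']

MEM = 0x23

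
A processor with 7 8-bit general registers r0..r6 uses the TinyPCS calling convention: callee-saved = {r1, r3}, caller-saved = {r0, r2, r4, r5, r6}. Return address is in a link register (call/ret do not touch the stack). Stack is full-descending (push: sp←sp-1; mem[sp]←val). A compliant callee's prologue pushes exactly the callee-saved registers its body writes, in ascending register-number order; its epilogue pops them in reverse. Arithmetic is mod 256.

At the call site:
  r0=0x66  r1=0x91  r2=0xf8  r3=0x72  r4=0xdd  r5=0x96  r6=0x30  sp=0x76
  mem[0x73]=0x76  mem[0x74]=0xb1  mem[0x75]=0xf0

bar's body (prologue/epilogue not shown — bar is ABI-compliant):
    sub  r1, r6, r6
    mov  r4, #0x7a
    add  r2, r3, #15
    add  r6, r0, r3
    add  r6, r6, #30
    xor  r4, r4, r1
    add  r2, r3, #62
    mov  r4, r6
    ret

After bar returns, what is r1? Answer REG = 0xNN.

REG = 0x91

prologue: push r1 -> mem[0x75]=0x91, sp=0x75
body[0] sub  r1, r6, r6 -> r1=0x00
body[1] mov  r4, #0x7a -> r4=0x7a
body[2] add  r2, r3, #15 -> r2=0x81
body[3] add  r6, r0, r3 -> r6=0xd8
body[4] add  r6, r6, #30 -> r6=0xf6
body[5] xor  r4, r4, r1 -> r4=0x7a
body[6] add  r2, r3, #62 -> r2=0xb0
body[7] mov  r4, r6 -> r4=0xf6
epilogue: pop r1=0x91, sp=0x76
r1 is callee-saved -> restored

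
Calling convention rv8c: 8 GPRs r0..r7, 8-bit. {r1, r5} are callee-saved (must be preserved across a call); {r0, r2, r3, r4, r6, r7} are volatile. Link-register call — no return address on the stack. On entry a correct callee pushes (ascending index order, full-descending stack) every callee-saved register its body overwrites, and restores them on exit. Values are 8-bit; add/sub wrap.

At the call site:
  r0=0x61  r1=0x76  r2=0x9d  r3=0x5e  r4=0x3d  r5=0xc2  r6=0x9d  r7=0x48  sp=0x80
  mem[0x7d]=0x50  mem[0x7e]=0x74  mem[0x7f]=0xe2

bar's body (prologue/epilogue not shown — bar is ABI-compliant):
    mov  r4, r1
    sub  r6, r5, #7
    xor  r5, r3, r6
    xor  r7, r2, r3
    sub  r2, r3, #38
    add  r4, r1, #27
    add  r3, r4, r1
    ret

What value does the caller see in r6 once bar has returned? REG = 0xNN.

prologue: push r5 -> mem[0x7f]=0xc2, sp=0x7f
body[0] mov  r4, r1 -> r4=0x76
body[1] sub  r6, r5, #7 -> r6=0xbb
body[2] xor  r5, r3, r6 -> r5=0xe5
body[3] xor  r7, r2, r3 -> r7=0xc3
body[4] sub  r2, r3, #38 -> r2=0x38
body[5] add  r4, r1, #27 -> r4=0x91
body[6] add  r3, r4, r1 -> r3=0x07
epilogue: pop r5=0xc2, sp=0x80
r6 is caller-saved -> body value

REG = 0xbb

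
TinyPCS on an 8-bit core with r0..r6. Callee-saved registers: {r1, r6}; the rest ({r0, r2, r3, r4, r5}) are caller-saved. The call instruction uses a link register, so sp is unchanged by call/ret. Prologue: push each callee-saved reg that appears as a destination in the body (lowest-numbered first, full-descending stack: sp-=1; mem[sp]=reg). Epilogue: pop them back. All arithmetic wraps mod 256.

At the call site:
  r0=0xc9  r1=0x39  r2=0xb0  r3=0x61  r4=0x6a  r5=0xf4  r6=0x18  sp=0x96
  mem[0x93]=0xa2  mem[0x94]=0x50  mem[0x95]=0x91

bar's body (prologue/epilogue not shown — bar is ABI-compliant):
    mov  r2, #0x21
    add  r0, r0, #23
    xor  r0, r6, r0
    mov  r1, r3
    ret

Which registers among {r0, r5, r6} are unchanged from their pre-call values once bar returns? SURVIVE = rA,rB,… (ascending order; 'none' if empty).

prologue: push r1 -> mem[0x95]=0x39, sp=0x95
body[0] mov  r2, #0x21 -> r2=0x21
body[1] add  r0, r0, #23 -> r0=0xe0
body[2] xor  r0, r6, r0 -> r0=0xf8
body[3] mov  r1, r3 -> r1=0x61
epilogue: pop r1=0x39, sp=0x96
r0: caller-saved, written=True
r5: caller-saved, written=False
r6: callee-saved, written=False

SURVIVE = r5,r6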